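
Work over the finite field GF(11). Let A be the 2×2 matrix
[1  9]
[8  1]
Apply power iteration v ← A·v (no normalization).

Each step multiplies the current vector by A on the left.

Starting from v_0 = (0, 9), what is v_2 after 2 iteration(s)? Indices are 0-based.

v_0 = (0, 9).
v_1 = A·v_0 = (4, 9).
v_2 = A·v_1 = (8, 8).

v_2 = (8, 8)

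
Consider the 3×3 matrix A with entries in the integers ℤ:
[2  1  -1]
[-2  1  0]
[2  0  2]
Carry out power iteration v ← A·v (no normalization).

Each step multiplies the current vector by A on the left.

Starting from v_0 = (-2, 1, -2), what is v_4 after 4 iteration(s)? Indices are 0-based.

v_0 = (-2, 1, -2).
v_1 = A·v_0 = (-1, 5, -8).
v_2 = A·v_1 = (11, 7, -18).
v_3 = A·v_2 = (47, -15, -14).
v_4 = A·v_3 = (93, -109, 66).

v_4 = (93, -109, 66)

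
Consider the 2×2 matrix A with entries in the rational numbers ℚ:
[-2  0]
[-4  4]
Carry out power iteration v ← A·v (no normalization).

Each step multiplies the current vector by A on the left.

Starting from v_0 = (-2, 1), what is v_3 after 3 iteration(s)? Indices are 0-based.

v_3 = (16, 160)

v_0 = (-2, 1).
v_1 = A·v_0 = (4, 12).
v_2 = A·v_1 = (-8, 32).
v_3 = A·v_2 = (16, 160).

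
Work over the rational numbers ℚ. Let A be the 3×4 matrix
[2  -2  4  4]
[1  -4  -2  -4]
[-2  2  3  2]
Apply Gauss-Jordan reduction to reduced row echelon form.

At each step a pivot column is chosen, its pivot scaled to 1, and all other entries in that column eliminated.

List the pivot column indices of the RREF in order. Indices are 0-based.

pivot(0,0)=2: scale R0 → (1, -1, 2, 2)
  clear (1,0): R1 −= (1)R0 → (0, -3, -4, -6)
  clear (2,0): R2 −= (-2)R0 → (0, 0, 7, 6)
pivot(1,1)=-3: scale R1 → (0, 1, 4/3, 2)
  clear (0,1): R0 −= (-1)R1 → (1, 0, 10/3, 4)
pivot(2,2)=7: scale R2 → (0, 0, 1, 6/7)
  clear (0,2): R0 −= (10/3)R2 → (1, 0, 0, 8/7)
  clear (1,2): R1 −= (4/3)R2 → (0, 1, 0, 6/7)

pivot columns: 0, 1, 2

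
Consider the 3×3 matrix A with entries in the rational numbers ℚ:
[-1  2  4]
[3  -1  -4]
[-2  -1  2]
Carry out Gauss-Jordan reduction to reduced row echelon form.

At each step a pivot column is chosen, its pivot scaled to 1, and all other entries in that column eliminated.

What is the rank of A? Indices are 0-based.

step 1: normalize row 0 (÷-1) = (1, -2, -4)
  row 1: subtract 3×row0 = (0, 5, 8)
  row 2: subtract -2×row0 = (0, -5, -6)
step 2: normalize row 1 (÷5) = (0, 1, 8/5)
  row 0: subtract -2×row1 = (1, 0, -4/5)
  row 2: subtract -5×row1 = (0, 0, 2)
step 3: normalize row 2 (÷2) = (0, 0, 1)
  row 0: subtract -4/5×row2 = (1, 0, 0)
  row 1: subtract 8/5×row2 = (0, 1, 0)

rank = 3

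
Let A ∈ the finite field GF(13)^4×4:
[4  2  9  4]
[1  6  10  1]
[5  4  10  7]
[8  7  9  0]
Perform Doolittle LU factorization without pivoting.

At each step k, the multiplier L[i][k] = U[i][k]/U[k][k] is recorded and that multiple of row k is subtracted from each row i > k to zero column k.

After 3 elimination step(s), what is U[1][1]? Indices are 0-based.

[col 0] pivot 4
  R1 -= 10*R0 → (0, 12, 11, 0)  (L[1][0] := 10)
  R2 -= 11*R0 → (0, 8, 2, 2)  (L[2][0] := 11)
  R3 -= 2*R0 → (0, 3, 4, 5)  (L[3][0] := 2)
[col 1] pivot 12
  R2 -= 5*R1 → (0, 0, 12, 2)  (L[2][1] := 5)
  R3 -= 10*R1 → (0, 0, 11, 5)  (L[3][1] := 10)
[col 2] pivot 12
  R3 -= 2*R2 → (0, 0, 0, 1)  (L[3][2] := 2)

U[1][1] = 12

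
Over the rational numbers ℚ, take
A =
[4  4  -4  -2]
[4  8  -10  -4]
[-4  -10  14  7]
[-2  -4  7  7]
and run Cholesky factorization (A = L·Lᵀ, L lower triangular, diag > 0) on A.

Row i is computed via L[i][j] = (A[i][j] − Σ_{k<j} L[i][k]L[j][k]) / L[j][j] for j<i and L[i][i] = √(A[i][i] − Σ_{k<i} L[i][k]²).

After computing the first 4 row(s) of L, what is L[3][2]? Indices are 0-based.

Step 1: L[0][0] = √(4) = 2.
  L[1][0] = (4) / L[0][0] = 2.
Step 2: L[1][1] = √(4) = 2.
  L[2][0] = (-4) / L[0][0] = -2.
  L[2][1] = (-6) / L[1][1] = -3.
Step 3: L[2][2] = √(1) = 1.
  L[3][0] = (-2) / L[0][0] = -1.
  L[3][1] = (-2) / L[1][1] = -1.
  L[3][2] = (2) / L[2][2] = 2.
Step 4: L[3][3] = √(1) = 1.

L[3][2] = 2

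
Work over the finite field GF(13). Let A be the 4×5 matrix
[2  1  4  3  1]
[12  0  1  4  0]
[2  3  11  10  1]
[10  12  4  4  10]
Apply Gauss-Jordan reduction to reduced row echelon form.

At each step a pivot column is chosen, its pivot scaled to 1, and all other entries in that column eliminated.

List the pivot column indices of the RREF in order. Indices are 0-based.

[1] R0 /= 2  ⇒  (1, 7, 2, 8, 7)
     R1 -= 12·R0  ⇒  (0, 7, 3, 12, 7)
     R2 -= 2·R0  ⇒  (0, 2, 7, 7, 0)
     R3 -= 10·R0  ⇒  (0, 7, 10, 2, 5)
[2] R1 /= 7  ⇒  (0, 1, 6, 11, 1)
     R0 -= 7·R1  ⇒  (1, 0, 12, 9, 0)
     R2 -= 2·R1  ⇒  (0, 0, 8, 11, 11)
     R3 -= 7·R1  ⇒  (0, 0, 7, 3, 11)
[3] R2 /= 8  ⇒  (0, 0, 1, 3, 3)
     R0 -= 12·R2  ⇒  (1, 0, 0, 12, 3)
     R1 -= 6·R2  ⇒  (0, 1, 0, 6, 9)
     R3 -= 7·R2  ⇒  (0, 0, 0, 8, 3)
[4] R3 /= 8  ⇒  (0, 0, 0, 1, 2)
     R0 -= 12·R3  ⇒  (1, 0, 0, 0, 5)
     R1 -= 6·R3  ⇒  (0, 1, 0, 0, 10)
     R2 -= 3·R3  ⇒  (0, 0, 1, 0, 10)

pivot columns: 0, 1, 2, 3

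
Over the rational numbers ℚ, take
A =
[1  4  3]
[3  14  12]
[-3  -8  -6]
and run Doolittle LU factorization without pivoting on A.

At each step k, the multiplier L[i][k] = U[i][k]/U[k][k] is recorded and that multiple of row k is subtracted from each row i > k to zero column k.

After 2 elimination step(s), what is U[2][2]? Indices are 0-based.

U[2][2] = -3

Step 1: pivot at (0,0) is 1.
  row1 ← row1 − (3)·row0  ⇒  L[1][0]=3, U row1=(0, 2, 3)
  row2 ← row2 − (-3)·row0  ⇒  L[2][0]=-3, U row2=(0, 4, 3)
Step 2: pivot at (1,1) is 2.
  row2 ← row2 − (2)·row1  ⇒  L[2][1]=2, U row2=(0, 0, -3)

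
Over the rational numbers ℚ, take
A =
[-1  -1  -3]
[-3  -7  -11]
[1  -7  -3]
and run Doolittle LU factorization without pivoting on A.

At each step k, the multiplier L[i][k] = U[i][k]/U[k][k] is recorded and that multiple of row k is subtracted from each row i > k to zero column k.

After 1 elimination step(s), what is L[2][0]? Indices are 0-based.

L[2][0] = -1

[col 0] pivot -1
  R1 -= 3*R0 → (0, -4, -2)  (L[1][0] := 3)
  R2 -= -1*R0 → (0, -8, -6)  (L[2][0] := -1)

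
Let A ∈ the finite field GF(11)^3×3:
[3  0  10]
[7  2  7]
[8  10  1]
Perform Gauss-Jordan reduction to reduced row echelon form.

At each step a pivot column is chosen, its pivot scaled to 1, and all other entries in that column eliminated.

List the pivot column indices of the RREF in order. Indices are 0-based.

pivot columns: 0, 1, 2

step 1: normalize row 0 (÷3) = (1, 0, 7)
  row 1: subtract 7×row0 = (0, 2, 2)
  row 2: subtract 8×row0 = (0, 10, 0)
step 2: normalize row 1 (÷2) = (0, 1, 1)
  row 2: subtract 10×row1 = (0, 0, 1)
step 3: normalize row 2 (÷1) = (0, 0, 1)
  row 0: subtract 7×row2 = (1, 0, 0)
  row 1: subtract 1×row2 = (0, 1, 0)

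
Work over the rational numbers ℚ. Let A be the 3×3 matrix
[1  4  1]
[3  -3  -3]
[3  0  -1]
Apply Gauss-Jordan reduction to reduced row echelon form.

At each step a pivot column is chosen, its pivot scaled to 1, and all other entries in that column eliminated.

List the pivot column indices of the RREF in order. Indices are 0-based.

pivot columns: 0, 1, 2

[1] R0 /= 1  ⇒  (1, 4, 1)
     R1 -= 3·R0  ⇒  (0, -15, -6)
     R2 -= 3·R0  ⇒  (0, -12, -4)
[2] R1 /= -15  ⇒  (0, 1, 2/5)
     R0 -= 4·R1  ⇒  (1, 0, -3/5)
     R2 -= -12·R1  ⇒  (0, 0, 4/5)
[3] R2 /= 4/5  ⇒  (0, 0, 1)
     R0 -= -3/5·R2  ⇒  (1, 0, 0)
     R1 -= 2/5·R2  ⇒  (0, 1, 0)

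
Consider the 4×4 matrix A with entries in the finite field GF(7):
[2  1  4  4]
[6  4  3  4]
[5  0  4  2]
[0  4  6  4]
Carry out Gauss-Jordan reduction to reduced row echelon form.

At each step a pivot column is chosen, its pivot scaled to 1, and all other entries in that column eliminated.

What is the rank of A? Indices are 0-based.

step 1: normalize row 0 (÷2) = (1, 4, 2, 2)
  row 1: subtract 6×row0 = (0, 1, 5, 6)
  row 2: subtract 5×row0 = (0, 1, 1, 6)
step 2: normalize row 1 (÷1) = (0, 1, 5, 6)
  row 0: subtract 4×row1 = (1, 0, 3, 6)
  row 2: subtract 1×row1 = (0, 0, 3, 0)
  row 3: subtract 4×row1 = (0, 0, 0, 1)
step 3: normalize row 2 (÷3) = (0, 0, 1, 0)
  row 0: subtract 3×row2 = (1, 0, 0, 6)
  row 1: subtract 5×row2 = (0, 1, 0, 6)
step 4: normalize row 3 (÷1) = (0, 0, 0, 1)
  row 0: subtract 6×row3 = (1, 0, 0, 0)
  row 1: subtract 6×row3 = (0, 1, 0, 0)

rank = 4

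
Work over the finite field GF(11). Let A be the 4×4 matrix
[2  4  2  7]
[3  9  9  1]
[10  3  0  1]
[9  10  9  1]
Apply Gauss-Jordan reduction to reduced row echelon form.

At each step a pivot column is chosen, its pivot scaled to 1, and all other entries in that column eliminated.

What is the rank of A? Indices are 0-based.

pivot(0,0)=2: scale R0 → (1, 2, 1, 9)
  clear (1,0): R1 −= (3)R0 → (0, 3, 6, 7)
  clear (2,0): R2 −= (10)R0 → (0, 5, 1, 10)
  clear (3,0): R3 −= (9)R0 → (0, 3, 0, 8)
pivot(1,1)=3: scale R1 → (0, 1, 2, 6)
  clear (0,1): R0 −= (2)R1 → (1, 0, 8, 8)
  clear (2,1): R2 −= (5)R1 → (0, 0, 2, 2)
  clear (3,1): R3 −= (3)R1 → (0, 0, 5, 1)
pivot(2,2)=2: scale R2 → (0, 0, 1, 1)
  clear (0,2): R0 −= (8)R2 → (1, 0, 0, 0)
  clear (1,2): R1 −= (2)R2 → (0, 1, 0, 4)
  clear (3,2): R3 −= (5)R2 → (0, 0, 0, 7)
pivot(3,3)=7: scale R3 → (0, 0, 0, 1)
  clear (1,3): R1 −= (4)R3 → (0, 1, 0, 0)
  clear (2,3): R2 −= (1)R3 → (0, 0, 1, 0)

rank = 4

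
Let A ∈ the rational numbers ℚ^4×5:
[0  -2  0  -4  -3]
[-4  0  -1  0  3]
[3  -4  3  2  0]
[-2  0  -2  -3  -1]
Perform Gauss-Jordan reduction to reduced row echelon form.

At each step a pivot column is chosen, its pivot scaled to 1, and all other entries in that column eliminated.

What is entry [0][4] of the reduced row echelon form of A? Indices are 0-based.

step 1: exchange rows 0,1
step 1: normalize row 0 (÷-4) = (1, 0, 1/4, 0, -3/4)
  row 2: subtract 3×row0 = (0, -4, 9/4, 2, 9/4)
  row 3: subtract -2×row0 = (0, 0, -3/2, -3, -5/2)
step 2: normalize row 1 (÷-2) = (0, 1, 0, 2, 3/2)
  row 2: subtract -4×row1 = (0, 0, 9/4, 10, 33/4)
step 3: normalize row 2 (÷9/4) = (0, 0, 1, 40/9, 11/3)
  row 0: subtract 1/4×row2 = (1, 0, 0, -10/9, -5/3)
  row 3: subtract -3/2×row2 = (0, 0, 0, 11/3, 3)
step 4: normalize row 3 (÷11/3) = (0, 0, 0, 1, 9/11)
  row 0: subtract -10/9×row3 = (1, 0, 0, 0, -25/33)
  row 1: subtract 2×row3 = (0, 1, 0, 0, -3/22)
  row 2: subtract 40/9×row3 = (0, 0, 1, 0, 1/33)

M[0][4] = -25/33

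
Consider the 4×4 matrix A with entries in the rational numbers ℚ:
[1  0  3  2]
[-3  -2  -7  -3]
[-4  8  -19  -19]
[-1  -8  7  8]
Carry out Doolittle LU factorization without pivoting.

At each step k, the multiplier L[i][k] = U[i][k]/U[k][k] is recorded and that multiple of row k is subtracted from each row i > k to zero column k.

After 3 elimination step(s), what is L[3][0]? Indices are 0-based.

L[3][0] = -1

k=0: U[0][0]=1
  eliminate (1,0): mult=-3, new row 1: (0, -2, 2, 3); set L[1][0]=-3
  eliminate (2,0): mult=-4, new row 2: (0, 8, -7, -11); set L[2][0]=-4
  eliminate (3,0): mult=-1, new row 3: (0, -8, 10, 10); set L[3][0]=-1
k=1: U[1][1]=-2
  eliminate (2,1): mult=-4, new row 2: (0, 0, 1, 1); set L[2][1]=-4
  eliminate (3,1): mult=4, new row 3: (0, 0, 2, -2); set L[3][1]=4
k=2: U[2][2]=1
  eliminate (3,2): mult=2, new row 3: (0, 0, 0, -4); set L[3][2]=2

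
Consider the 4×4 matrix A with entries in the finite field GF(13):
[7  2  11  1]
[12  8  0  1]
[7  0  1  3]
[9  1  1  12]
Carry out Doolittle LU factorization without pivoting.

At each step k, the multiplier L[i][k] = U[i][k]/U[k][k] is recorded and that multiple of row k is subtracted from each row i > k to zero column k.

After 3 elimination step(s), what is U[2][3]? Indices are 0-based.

U[2][3] = 9

Step 1: pivot at (0,0) is 7.
  row1 ← row1 − (11)·row0  ⇒  L[1][0]=11, U row1=(0, 12, 9, 3)
  row2 ← row2 − (1)·row0  ⇒  L[2][0]=1, U row2=(0, 11, 3, 2)
  row3 ← row3 − (5)·row0  ⇒  L[3][0]=5, U row3=(0, 4, 11, 7)
Step 2: pivot at (1,1) is 12.
  row2 ← row2 − (2)·row1  ⇒  L[2][1]=2, U row2=(0, 0, 11, 9)
  row3 ← row3 − (9)·row1  ⇒  L[3][1]=9, U row3=(0, 0, 8, 6)
Step 3: pivot at (2,2) is 11.
  row3 ← row3 − (9)·row2  ⇒  L[3][2]=9, U row3=(0, 0, 0, 3)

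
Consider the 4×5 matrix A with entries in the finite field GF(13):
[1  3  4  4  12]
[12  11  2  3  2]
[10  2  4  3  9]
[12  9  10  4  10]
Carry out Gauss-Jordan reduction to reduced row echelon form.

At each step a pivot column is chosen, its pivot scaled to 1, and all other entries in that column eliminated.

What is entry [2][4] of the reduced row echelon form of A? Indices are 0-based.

M[2][4] = 10

pivot(0,0)=1: scale R0 → (1, 3, 4, 4, 12)
  clear (1,0): R1 −= (12)R0 → (0, 1, 6, 7, 1)
  clear (2,0): R2 −= (10)R0 → (0, 11, 3, 2, 6)
  clear (3,0): R3 −= (12)R0 → (0, 12, 1, 8, 9)
pivot(1,1)=1: scale R1 → (0, 1, 6, 7, 1)
  clear (0,1): R0 −= (3)R1 → (1, 0, 12, 9, 9)
  clear (2,1): R2 −= (11)R1 → (0, 0, 2, 3, 8)
  clear (3,1): R3 −= (12)R1 → (0, 0, 7, 2, 10)
pivot(2,2)=2: scale R2 → (0, 0, 1, 8, 4)
  clear (0,2): R0 −= (12)R2 → (1, 0, 0, 4, 0)
  clear (1,2): R1 −= (6)R2 → (0, 1, 0, 11, 3)
  clear (3,2): R3 −= (7)R2 → (0, 0, 0, 11, 8)
pivot(3,3)=11: scale R3 → (0, 0, 0, 1, 9)
  clear (0,3): R0 −= (4)R3 → (1, 0, 0, 0, 3)
  clear (1,3): R1 −= (11)R3 → (0, 1, 0, 0, 8)
  clear (2,3): R2 −= (8)R3 → (0, 0, 1, 0, 10)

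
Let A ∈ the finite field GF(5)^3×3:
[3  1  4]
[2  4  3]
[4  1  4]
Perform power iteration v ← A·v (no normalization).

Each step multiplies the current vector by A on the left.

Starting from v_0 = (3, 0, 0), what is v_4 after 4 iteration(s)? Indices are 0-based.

v_0 = (3, 0, 0).
v_1 = A·v_0 = (4, 1, 2).
v_2 = A·v_1 = (1, 3, 0).
v_3 = A·v_2 = (1, 4, 2).
v_4 = A·v_3 = (0, 4, 1).

v_4 = (0, 4, 1)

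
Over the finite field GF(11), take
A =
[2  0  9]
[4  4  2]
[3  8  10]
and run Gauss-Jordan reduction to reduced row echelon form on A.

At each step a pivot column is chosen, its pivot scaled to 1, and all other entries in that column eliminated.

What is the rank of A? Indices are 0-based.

[1] R0 /= 2  ⇒  (1, 0, 10)
     R1 -= 4·R0  ⇒  (0, 4, 6)
     R2 -= 3·R0  ⇒  (0, 8, 2)
[2] R1 /= 4  ⇒  (0, 1, 7)
     R2 -= 8·R1  ⇒  (0, 0, 1)
[3] R2 /= 1  ⇒  (0, 0, 1)
     R0 -= 10·R2  ⇒  (1, 0, 0)
     R1 -= 7·R2  ⇒  (0, 1, 0)

rank = 3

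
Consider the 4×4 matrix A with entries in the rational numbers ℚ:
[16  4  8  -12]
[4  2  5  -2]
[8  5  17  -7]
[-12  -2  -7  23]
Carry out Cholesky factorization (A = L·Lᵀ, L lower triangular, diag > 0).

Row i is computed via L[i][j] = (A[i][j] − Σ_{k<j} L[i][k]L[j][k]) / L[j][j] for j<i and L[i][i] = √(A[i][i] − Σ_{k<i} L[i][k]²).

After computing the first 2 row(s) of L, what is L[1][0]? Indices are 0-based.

Step 1: L[0][0] = √(16) = 4.
  L[1][0] = (4) / L[0][0] = 1.
Step 2: L[1][1] = √(1) = 1.

L[1][0] = 1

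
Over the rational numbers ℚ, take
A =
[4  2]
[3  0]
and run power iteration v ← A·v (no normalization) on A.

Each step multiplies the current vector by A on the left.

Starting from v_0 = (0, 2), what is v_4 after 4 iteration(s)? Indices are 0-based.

v_0 = (0, 2).
v_1 = A·v_0 = (4, 0).
v_2 = A·v_1 = (16, 12).
v_3 = A·v_2 = (88, 48).
v_4 = A·v_3 = (448, 264).

v_4 = (448, 264)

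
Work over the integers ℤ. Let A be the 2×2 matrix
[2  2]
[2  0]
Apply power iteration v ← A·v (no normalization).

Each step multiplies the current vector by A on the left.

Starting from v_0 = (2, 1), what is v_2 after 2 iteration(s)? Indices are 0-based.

v_2 = (20, 12)

v_0 = (2, 1).
v_1 = A·v_0 = (6, 4).
v_2 = A·v_1 = (20, 12).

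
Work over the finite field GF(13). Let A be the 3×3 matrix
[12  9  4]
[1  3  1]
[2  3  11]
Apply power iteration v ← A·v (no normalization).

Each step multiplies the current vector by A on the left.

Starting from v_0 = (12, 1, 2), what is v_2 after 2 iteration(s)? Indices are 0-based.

v_2 = (6, 1, 2)

v_0 = (12, 1, 2).
v_1 = A·v_0 = (5, 4, 10).
v_2 = A·v_1 = (6, 1, 2).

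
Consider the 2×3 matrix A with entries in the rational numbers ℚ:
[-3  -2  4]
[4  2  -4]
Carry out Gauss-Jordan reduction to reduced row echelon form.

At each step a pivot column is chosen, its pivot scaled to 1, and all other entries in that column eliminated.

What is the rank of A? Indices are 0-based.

pivot(0,0)=-3: scale R0 → (1, 2/3, -4/3)
  clear (1,0): R1 −= (4)R0 → (0, -2/3, 4/3)
pivot(1,1)=-2/3: scale R1 → (0, 1, -2)
  clear (0,1): R0 −= (2/3)R1 → (1, 0, 0)

rank = 2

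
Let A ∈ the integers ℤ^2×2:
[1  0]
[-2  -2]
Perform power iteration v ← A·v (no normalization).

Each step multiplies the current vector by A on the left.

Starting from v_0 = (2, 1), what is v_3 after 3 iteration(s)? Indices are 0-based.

v_0 = (2, 1).
v_1 = A·v_0 = (2, -6).
v_2 = A·v_1 = (2, 8).
v_3 = A·v_2 = (2, -20).

v_3 = (2, -20)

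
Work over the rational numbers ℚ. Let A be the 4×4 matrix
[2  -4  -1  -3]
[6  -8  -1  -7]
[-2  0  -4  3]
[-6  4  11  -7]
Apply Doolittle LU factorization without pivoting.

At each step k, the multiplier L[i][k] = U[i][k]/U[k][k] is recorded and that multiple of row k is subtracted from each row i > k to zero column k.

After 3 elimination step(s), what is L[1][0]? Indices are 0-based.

[col 0] pivot 2
  R1 -= 3*R0 → (0, 4, 2, 2)  (L[1][0] := 3)
  R2 -= -1*R0 → (0, -4, -5, 0)  (L[2][0] := -1)
  R3 -= -3*R0 → (0, -8, 8, -16)  (L[3][0] := -3)
[col 1] pivot 4
  R2 -= -1*R1 → (0, 0, -3, 2)  (L[2][1] := -1)
  R3 -= -2*R1 → (0, 0, 12, -12)  (L[3][1] := -2)
[col 2] pivot -3
  R3 -= -4*R2 → (0, 0, 0, -4)  (L[3][2] := -4)

L[1][0] = 3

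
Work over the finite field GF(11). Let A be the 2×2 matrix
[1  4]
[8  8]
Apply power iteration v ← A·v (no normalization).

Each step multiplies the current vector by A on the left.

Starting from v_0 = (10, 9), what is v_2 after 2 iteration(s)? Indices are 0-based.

v_2 = (5, 0)

v_0 = (10, 9).
v_1 = A·v_0 = (2, 9).
v_2 = A·v_1 = (5, 0).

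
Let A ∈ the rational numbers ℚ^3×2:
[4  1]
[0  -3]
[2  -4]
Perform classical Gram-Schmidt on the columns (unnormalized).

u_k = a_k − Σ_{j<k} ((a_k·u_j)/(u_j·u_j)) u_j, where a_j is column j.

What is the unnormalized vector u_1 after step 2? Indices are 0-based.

Step 1: u_0 = a_0 = (4, 0, 2).
Step 2: u_1 = a_1 − (-1/5)·u_0 = (9/5, -3, -18/5).

u_1 = (9/5, -3, -18/5)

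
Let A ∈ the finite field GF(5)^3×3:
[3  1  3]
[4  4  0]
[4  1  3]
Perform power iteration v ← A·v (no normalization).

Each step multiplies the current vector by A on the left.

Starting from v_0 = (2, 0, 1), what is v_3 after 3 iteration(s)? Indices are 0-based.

v_0 = (2, 0, 1).
v_1 = A·v_0 = (4, 3, 1).
v_2 = A·v_1 = (3, 3, 2).
v_3 = A·v_2 = (3, 4, 1).

v_3 = (3, 4, 1)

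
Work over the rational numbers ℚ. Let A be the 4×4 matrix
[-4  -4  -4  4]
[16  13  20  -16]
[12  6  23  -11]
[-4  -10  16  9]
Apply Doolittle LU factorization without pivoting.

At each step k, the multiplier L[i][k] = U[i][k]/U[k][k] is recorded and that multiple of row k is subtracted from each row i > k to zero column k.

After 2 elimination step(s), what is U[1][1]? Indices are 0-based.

k=0: U[0][0]=-4
  eliminate (1,0): mult=-4, new row 1: (0, -3, 4, 0); set L[1][0]=-4
  eliminate (2,0): mult=-3, new row 2: (0, -6, 11, 1); set L[2][0]=-3
  eliminate (3,0): mult=1, new row 3: (0, -6, 20, 5); set L[3][0]=1
k=1: U[1][1]=-3
  eliminate (2,1): mult=2, new row 2: (0, 0, 3, 1); set L[2][1]=2
  eliminate (3,1): mult=2, new row 3: (0, 0, 12, 5); set L[3][1]=2

U[1][1] = -3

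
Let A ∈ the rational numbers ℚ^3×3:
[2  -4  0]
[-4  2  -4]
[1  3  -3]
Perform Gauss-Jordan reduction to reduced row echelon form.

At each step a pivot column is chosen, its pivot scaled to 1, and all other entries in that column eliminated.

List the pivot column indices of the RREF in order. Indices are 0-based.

pivot columns: 0, 1, 2

[1] R0 /= 2  ⇒  (1, -2, 0)
     R1 -= -4·R0  ⇒  (0, -6, -4)
     R2 -= 1·R0  ⇒  (0, 5, -3)
[2] R1 /= -6  ⇒  (0, 1, 2/3)
     R0 -= -2·R1  ⇒  (1, 0, 4/3)
     R2 -= 5·R1  ⇒  (0, 0, -19/3)
[3] R2 /= -19/3  ⇒  (0, 0, 1)
     R0 -= 4/3·R2  ⇒  (1, 0, 0)
     R1 -= 2/3·R2  ⇒  (0, 1, 0)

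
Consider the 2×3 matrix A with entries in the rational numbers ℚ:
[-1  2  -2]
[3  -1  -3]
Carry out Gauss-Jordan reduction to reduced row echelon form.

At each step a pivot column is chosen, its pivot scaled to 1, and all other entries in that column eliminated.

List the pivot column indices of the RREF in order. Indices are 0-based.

[1] R0 /= -1  ⇒  (1, -2, 2)
     R1 -= 3·R0  ⇒  (0, 5, -9)
[2] R1 /= 5  ⇒  (0, 1, -9/5)
     R0 -= -2·R1  ⇒  (1, 0, -8/5)

pivot columns: 0, 1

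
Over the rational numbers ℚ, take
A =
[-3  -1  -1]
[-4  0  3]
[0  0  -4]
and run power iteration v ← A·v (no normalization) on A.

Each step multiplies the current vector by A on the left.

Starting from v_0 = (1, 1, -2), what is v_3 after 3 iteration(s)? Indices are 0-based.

v_3 = (-24, -128, 128)

v_0 = (1, 1, -2).
v_1 = A·v_0 = (-2, -10, 8).
v_2 = A·v_1 = (8, 32, -32).
v_3 = A·v_2 = (-24, -128, 128).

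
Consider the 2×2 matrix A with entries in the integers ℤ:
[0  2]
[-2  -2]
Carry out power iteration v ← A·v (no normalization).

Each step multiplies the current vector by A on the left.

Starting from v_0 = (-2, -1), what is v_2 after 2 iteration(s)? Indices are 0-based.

v_2 = (12, -8)

v_0 = (-2, -1).
v_1 = A·v_0 = (-2, 6).
v_2 = A·v_1 = (12, -8).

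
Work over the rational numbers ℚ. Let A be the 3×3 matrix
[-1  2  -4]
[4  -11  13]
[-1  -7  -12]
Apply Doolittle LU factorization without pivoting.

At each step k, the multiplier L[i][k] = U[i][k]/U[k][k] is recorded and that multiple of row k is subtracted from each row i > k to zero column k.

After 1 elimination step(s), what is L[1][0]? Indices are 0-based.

[col 0] pivot -1
  R1 -= -4*R0 → (0, -3, -3)  (L[1][0] := -4)
  R2 -= 1*R0 → (0, -9, -8)  (L[2][0] := 1)

L[1][0] = -4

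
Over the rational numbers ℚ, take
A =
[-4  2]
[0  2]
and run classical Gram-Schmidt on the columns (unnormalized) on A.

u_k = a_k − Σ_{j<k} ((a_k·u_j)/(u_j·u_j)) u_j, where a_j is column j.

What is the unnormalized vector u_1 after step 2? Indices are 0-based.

Step 1: u_0 = a_0 = (-4, 0).
Step 2: u_1 = a_1 − (-1/2)·u_0 = (0, 2).

u_1 = (0, 2)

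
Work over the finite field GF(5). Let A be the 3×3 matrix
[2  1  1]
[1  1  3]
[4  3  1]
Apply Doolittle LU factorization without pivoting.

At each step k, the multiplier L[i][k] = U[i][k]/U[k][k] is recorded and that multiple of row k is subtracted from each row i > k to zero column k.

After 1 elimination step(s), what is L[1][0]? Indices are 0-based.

L[1][0] = 3

[col 0] pivot 2
  R1 -= 3*R0 → (0, 3, 0)  (L[1][0] := 3)
  R2 -= 2*R0 → (0, 1, 4)  (L[2][0] := 2)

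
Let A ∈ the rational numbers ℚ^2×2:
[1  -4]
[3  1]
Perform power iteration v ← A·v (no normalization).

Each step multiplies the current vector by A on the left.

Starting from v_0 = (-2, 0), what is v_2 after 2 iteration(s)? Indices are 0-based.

v_2 = (22, -12)

v_0 = (-2, 0).
v_1 = A·v_0 = (-2, -6).
v_2 = A·v_1 = (22, -12).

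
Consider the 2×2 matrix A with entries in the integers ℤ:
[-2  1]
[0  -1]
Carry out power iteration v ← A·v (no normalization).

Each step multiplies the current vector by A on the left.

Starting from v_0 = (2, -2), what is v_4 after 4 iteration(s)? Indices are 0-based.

v_0 = (2, -2).
v_1 = A·v_0 = (-6, 2).
v_2 = A·v_1 = (14, -2).
v_3 = A·v_2 = (-30, 2).
v_4 = A·v_3 = (62, -2).

v_4 = (62, -2)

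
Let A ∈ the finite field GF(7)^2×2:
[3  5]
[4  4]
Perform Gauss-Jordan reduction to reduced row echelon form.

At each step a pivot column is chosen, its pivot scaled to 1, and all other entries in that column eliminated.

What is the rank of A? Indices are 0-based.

rank = 2

pivot(0,0)=3: scale R0 → (1, 4)
  clear (1,0): R1 −= (4)R0 → (0, 2)
pivot(1,1)=2: scale R1 → (0, 1)
  clear (0,1): R0 −= (4)R1 → (1, 0)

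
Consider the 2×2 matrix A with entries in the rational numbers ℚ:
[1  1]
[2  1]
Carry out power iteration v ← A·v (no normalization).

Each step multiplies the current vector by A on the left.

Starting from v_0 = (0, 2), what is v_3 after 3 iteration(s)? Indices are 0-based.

v_0 = (0, 2).
v_1 = A·v_0 = (2, 2).
v_2 = A·v_1 = (4, 6).
v_3 = A·v_2 = (10, 14).

v_3 = (10, 14)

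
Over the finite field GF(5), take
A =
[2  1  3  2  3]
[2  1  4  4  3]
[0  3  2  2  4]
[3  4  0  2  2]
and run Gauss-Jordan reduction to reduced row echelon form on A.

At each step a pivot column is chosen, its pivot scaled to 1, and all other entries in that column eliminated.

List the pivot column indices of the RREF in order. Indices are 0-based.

pivot(0,0)=2: scale R0 → (1, 3, 4, 1, 4)
  clear (1,0): R1 −= (2)R0 → (0, 0, 1, 2, 0)
  clear (3,0): R3 −= (3)R0 → (0, 0, 3, 4, 0)
pivot(1,1): swap R1↔R2
pivot(1,1)=3: scale R1 → (0, 1, 4, 4, 3)
  clear (0,1): R0 −= (3)R1 → (1, 0, 2, 4, 0)
pivot(2,2)=1: scale R2 → (0, 0, 1, 2, 0)
  clear (0,2): R0 −= (2)R2 → (1, 0, 0, 0, 0)
  clear (1,2): R1 −= (4)R2 → (0, 1, 0, 1, 3)
  clear (3,2): R3 −= (3)R2 → (0, 0, 0, 3, 0)
pivot(3,3)=3: scale R3 → (0, 0, 0, 1, 0)
  clear (1,3): R1 −= (1)R3 → (0, 1, 0, 0, 3)
  clear (2,3): R2 −= (2)R3 → (0, 0, 1, 0, 0)

pivot columns: 0, 1, 2, 3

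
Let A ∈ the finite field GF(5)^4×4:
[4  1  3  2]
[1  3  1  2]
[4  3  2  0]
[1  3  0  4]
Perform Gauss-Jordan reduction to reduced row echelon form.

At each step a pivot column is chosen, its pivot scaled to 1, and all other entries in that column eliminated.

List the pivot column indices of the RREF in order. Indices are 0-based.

pivot(0,0)=4: scale R0 → (1, 4, 2, 3)
  clear (1,0): R1 −= (1)R0 → (0, 4, 4, 4)
  clear (2,0): R2 −= (4)R0 → (0, 2, 4, 3)
  clear (3,0): R3 −= (1)R0 → (0, 4, 3, 1)
pivot(1,1)=4: scale R1 → (0, 1, 1, 1)
  clear (0,1): R0 −= (4)R1 → (1, 0, 3, 4)
  clear (2,1): R2 −= (2)R1 → (0, 0, 2, 1)
  clear (3,1): R3 −= (4)R1 → (0, 0, 4, 2)
pivot(2,2)=2: scale R2 → (0, 0, 1, 3)
  clear (0,2): R0 −= (3)R2 → (1, 0, 0, 0)
  clear (1,2): R1 −= (1)R2 → (0, 1, 0, 3)
  clear (3,2): R3 −= (4)R2 → (0, 0, 0, 0)
col 3: no nonzero at/below row 3; advance.

pivot columns: 0, 1, 2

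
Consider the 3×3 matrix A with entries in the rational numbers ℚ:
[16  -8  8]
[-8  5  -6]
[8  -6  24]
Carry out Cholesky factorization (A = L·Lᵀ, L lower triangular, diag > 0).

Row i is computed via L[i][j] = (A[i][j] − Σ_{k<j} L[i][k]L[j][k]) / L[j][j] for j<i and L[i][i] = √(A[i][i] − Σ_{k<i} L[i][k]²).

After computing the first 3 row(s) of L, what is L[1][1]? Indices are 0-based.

L[1][1] = 1

Step 1: L[0][0] = √(16) = 4.
  L[1][0] = (-8) / L[0][0] = -2.
Step 2: L[1][1] = √(1) = 1.
  L[2][0] = (8) / L[0][0] = 2.
  L[2][1] = (-2) / L[1][1] = -2.
Step 3: L[2][2] = √(16) = 4.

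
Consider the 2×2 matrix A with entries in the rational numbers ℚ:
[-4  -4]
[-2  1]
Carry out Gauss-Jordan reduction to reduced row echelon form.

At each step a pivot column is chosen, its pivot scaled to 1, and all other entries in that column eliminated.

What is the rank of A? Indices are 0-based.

[1] R0 /= -4  ⇒  (1, 1)
     R1 -= -2·R0  ⇒  (0, 3)
[2] R1 /= 3  ⇒  (0, 1)
     R0 -= 1·R1  ⇒  (1, 0)

rank = 2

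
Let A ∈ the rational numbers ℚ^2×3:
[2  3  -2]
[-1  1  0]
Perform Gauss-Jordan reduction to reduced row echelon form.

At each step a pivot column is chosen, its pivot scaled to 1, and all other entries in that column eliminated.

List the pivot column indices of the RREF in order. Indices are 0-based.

step 1: normalize row 0 (÷2) = (1, 3/2, -1)
  row 1: subtract -1×row0 = (0, 5/2, -1)
step 2: normalize row 1 (÷5/2) = (0, 1, -2/5)
  row 0: subtract 3/2×row1 = (1, 0, -2/5)

pivot columns: 0, 1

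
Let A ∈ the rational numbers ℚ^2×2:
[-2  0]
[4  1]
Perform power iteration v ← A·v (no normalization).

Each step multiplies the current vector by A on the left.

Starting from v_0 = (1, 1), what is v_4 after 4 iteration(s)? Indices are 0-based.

v_4 = (16, -19)

v_0 = (1, 1).
v_1 = A·v_0 = (-2, 5).
v_2 = A·v_1 = (4, -3).
v_3 = A·v_2 = (-8, 13).
v_4 = A·v_3 = (16, -19).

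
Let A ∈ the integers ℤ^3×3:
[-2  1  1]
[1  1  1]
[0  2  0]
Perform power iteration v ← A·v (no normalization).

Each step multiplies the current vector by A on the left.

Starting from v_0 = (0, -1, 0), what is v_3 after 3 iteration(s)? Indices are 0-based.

v_3 = (-4, -7, -8)

v_0 = (0, -1, 0).
v_1 = A·v_0 = (-1, -1, -2).
v_2 = A·v_1 = (-1, -4, -2).
v_3 = A·v_2 = (-4, -7, -8).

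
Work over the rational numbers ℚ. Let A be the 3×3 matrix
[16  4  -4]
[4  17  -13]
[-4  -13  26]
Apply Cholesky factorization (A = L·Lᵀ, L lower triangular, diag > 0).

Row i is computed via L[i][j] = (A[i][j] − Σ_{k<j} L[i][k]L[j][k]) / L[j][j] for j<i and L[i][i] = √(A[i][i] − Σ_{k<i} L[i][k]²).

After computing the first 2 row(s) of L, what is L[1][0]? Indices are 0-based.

Step 1: L[0][0] = √(16) = 4.
  L[1][0] = (4) / L[0][0] = 1.
Step 2: L[1][1] = √(16) = 4.

L[1][0] = 1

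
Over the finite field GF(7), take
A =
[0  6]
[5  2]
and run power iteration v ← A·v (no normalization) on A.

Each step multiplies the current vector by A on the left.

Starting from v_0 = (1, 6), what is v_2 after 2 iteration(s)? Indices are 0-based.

v_0 = (1, 6).
v_1 = A·v_0 = (1, 3).
v_2 = A·v_1 = (4, 4).

v_2 = (4, 4)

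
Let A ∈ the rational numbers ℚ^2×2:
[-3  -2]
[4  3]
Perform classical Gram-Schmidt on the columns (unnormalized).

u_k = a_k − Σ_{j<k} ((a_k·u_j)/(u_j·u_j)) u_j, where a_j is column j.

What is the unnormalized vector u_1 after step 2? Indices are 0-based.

u_1 = (4/25, 3/25)

Step 1: u_0 = a_0 = (-3, 4).
Step 2: u_1 = a_1 − (18/25)·u_0 = (4/25, 3/25).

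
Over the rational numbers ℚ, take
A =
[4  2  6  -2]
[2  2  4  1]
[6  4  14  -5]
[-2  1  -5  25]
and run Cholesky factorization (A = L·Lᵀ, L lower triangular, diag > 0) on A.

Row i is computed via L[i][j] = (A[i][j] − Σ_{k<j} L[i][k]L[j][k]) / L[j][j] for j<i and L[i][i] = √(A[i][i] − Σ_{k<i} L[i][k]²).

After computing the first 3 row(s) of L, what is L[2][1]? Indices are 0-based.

Step 1: L[0][0] = √(4) = 2.
  L[1][0] = (2) / L[0][0] = 1.
Step 2: L[1][1] = √(1) = 1.
  L[2][0] = (6) / L[0][0] = 3.
  L[2][1] = (1) / L[1][1] = 1.
Step 3: L[2][2] = √(4) = 2.

L[2][1] = 1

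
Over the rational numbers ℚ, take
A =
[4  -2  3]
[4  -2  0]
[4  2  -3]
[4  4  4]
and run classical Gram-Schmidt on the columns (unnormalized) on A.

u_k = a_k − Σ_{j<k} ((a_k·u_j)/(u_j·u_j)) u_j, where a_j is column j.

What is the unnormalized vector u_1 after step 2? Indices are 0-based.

Step 1: u_0 = a_0 = (4, 4, 4, 4).
Step 2: u_1 = a_1 − (1/8)·u_0 = (-5/2, -5/2, 3/2, 7/2).

u_1 = (-5/2, -5/2, 3/2, 7/2)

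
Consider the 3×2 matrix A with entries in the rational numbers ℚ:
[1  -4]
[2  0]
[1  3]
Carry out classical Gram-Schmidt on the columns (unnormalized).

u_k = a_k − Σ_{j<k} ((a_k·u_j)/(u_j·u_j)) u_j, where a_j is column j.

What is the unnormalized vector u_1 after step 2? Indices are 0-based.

u_1 = (-23/6, 1/3, 19/6)

Step 1: u_0 = a_0 = (1, 2, 1).
Step 2: u_1 = a_1 − (-1/6)·u_0 = (-23/6, 1/3, 19/6).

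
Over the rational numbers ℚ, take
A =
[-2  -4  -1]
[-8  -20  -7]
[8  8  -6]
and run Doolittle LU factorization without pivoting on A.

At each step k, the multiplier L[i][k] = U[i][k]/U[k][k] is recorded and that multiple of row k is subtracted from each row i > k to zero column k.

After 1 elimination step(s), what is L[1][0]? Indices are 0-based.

Step 1: pivot at (0,0) is -2.
  row1 ← row1 − (4)·row0  ⇒  L[1][0]=4, U row1=(0, -4, -3)
  row2 ← row2 − (-4)·row0  ⇒  L[2][0]=-4, U row2=(0, -8, -10)

L[1][0] = 4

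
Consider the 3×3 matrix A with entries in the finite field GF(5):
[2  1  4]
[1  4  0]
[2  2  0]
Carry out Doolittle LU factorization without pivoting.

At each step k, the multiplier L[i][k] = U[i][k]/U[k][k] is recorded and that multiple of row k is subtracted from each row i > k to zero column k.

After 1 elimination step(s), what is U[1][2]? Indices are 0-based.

[col 0] pivot 2
  R1 -= 3*R0 → (0, 1, 3)  (L[1][0] := 3)
  R2 -= 1*R0 → (0, 1, 1)  (L[2][0] := 1)

U[1][2] = 3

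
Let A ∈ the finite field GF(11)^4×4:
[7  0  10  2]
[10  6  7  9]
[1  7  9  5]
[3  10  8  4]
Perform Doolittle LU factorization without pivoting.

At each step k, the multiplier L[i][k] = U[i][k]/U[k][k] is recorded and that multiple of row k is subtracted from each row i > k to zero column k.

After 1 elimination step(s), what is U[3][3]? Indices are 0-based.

U[3][3] = 0

Step 1: pivot at (0,0) is 7.
  row1 ← row1 − (3)·row0  ⇒  L[1][0]=3, U row1=(0, 6, 10, 3)
  row2 ← row2 − (8)·row0  ⇒  L[2][0]=8, U row2=(0, 7, 6, 0)
  row3 ← row3 − (2)·row0  ⇒  L[3][0]=2, U row3=(0, 10, 10, 0)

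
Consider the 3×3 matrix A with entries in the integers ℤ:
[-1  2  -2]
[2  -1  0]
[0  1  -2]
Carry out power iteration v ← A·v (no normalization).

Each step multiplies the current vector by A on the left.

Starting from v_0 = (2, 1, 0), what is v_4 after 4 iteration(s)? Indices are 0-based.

v_0 = (2, 1, 0).
v_1 = A·v_0 = (0, 3, 1).
v_2 = A·v_1 = (4, -3, 1).
v_3 = A·v_2 = (-12, 11, -5).
v_4 = A·v_3 = (44, -35, 21).

v_4 = (44, -35, 21)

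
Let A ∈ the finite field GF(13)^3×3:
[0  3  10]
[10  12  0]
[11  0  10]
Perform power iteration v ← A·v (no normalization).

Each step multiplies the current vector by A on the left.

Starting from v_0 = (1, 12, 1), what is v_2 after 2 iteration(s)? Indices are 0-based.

v_2 = (9, 7, 1)

v_0 = (1, 12, 1).
v_1 = A·v_0 = (7, 11, 8).
v_2 = A·v_1 = (9, 7, 1).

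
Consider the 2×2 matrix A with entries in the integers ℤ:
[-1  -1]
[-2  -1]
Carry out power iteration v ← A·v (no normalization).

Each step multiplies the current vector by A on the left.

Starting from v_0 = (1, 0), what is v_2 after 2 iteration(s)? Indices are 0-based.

v_2 = (3, 4)

v_0 = (1, 0).
v_1 = A·v_0 = (-1, -2).
v_2 = A·v_1 = (3, 4).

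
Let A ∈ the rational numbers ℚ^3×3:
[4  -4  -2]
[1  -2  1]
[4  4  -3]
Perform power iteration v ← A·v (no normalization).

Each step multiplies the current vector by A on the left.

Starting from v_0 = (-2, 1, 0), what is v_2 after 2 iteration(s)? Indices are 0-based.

v_2 = (-24, -8, -52)

v_0 = (-2, 1, 0).
v_1 = A·v_0 = (-12, -4, -4).
v_2 = A·v_1 = (-24, -8, -52).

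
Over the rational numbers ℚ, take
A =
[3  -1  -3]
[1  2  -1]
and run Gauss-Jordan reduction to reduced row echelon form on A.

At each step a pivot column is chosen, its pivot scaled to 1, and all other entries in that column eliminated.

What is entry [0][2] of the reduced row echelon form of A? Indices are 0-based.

pivot(0,0)=3: scale R0 → (1, -1/3, -1)
  clear (1,0): R1 −= (1)R0 → (0, 7/3, 0)
pivot(1,1)=7/3: scale R1 → (0, 1, 0)
  clear (0,1): R0 −= (-1/3)R1 → (1, 0, -1)

M[0][2] = -1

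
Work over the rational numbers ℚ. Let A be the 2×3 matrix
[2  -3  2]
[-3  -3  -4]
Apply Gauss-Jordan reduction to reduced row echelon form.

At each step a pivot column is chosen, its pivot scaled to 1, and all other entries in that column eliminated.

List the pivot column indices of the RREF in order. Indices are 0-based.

pivot columns: 0, 1

pivot(0,0)=2: scale R0 → (1, -3/2, 1)
  clear (1,0): R1 −= (-3)R0 → (0, -15/2, -1)
pivot(1,1)=-15/2: scale R1 → (0, 1, 2/15)
  clear (0,1): R0 −= (-3/2)R1 → (1, 0, 6/5)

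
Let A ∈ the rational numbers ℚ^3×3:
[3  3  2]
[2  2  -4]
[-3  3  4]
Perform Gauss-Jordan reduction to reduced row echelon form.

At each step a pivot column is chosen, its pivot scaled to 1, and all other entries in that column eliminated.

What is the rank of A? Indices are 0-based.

rank = 3

pivot(0,0)=3: scale R0 → (1, 1, 2/3)
  clear (1,0): R1 −= (2)R0 → (0, 0, -16/3)
  clear (2,0): R2 −= (-3)R0 → (0, 6, 6)
pivot(1,1): swap R1↔R2
pivot(1,1)=6: scale R1 → (0, 1, 1)
  clear (0,1): R0 −= (1)R1 → (1, 0, -1/3)
pivot(2,2)=-16/3: scale R2 → (0, 0, 1)
  clear (0,2): R0 −= (-1/3)R2 → (1, 0, 0)
  clear (1,2): R1 −= (1)R2 → (0, 1, 0)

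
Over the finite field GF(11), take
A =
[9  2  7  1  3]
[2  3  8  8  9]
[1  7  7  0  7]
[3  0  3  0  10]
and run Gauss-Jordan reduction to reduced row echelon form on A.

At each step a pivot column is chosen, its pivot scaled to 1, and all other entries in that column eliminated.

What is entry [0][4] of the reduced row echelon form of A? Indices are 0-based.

step 1: normalize row 0 (÷9) = (1, 10, 2, 5, 4)
  row 1: subtract 2×row0 = (0, 5, 4, 9, 1)
  row 2: subtract 1×row0 = (0, 8, 5, 6, 3)
  row 3: subtract 3×row0 = (0, 3, 8, 7, 9)
step 2: normalize row 1 (÷5) = (0, 1, 3, 4, 9)
  row 0: subtract 10×row1 = (1, 0, 5, 9, 2)
  row 2: subtract 8×row1 = (0, 0, 3, 7, 8)
  row 3: subtract 3×row1 = (0, 0, 10, 6, 4)
step 3: normalize row 2 (÷3) = (0, 0, 1, 6, 10)
  row 0: subtract 5×row2 = (1, 0, 0, 1, 7)
  row 1: subtract 3×row2 = (0, 1, 0, 8, 1)
  row 3: subtract 10×row2 = (0, 0, 0, 1, 3)
step 4: normalize row 3 (÷1) = (0, 0, 0, 1, 3)
  row 0: subtract 1×row3 = (1, 0, 0, 0, 4)
  row 1: subtract 8×row3 = (0, 1, 0, 0, 10)
  row 2: subtract 6×row3 = (0, 0, 1, 0, 3)

M[0][4] = 4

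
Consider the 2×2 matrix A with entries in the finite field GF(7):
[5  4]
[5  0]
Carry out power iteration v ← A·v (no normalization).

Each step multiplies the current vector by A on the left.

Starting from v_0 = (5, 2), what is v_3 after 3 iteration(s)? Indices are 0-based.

v_0 = (5, 2).
v_1 = A·v_0 = (5, 4).
v_2 = A·v_1 = (6, 4).
v_3 = A·v_2 = (4, 2).

v_3 = (4, 2)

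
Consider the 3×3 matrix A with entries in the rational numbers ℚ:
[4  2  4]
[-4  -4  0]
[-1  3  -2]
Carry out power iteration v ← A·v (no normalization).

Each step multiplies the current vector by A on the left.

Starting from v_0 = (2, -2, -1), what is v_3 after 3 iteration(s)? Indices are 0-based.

v_0 = (2, -2, -1).
v_1 = A·v_0 = (0, 0, -6).
v_2 = A·v_1 = (-24, 0, 12).
v_3 = A·v_2 = (-48, 96, 0).

v_3 = (-48, 96, 0)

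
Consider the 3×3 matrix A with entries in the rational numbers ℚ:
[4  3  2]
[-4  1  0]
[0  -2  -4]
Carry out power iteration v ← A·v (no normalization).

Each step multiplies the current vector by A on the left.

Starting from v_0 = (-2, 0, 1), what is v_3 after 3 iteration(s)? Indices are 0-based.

v_0 = (-2, 0, 1).
v_1 = A·v_0 = (-6, 8, -4).
v_2 = A·v_1 = (-8, 32, 0).
v_3 = A·v_2 = (64, 64, -64).

v_3 = (64, 64, -64)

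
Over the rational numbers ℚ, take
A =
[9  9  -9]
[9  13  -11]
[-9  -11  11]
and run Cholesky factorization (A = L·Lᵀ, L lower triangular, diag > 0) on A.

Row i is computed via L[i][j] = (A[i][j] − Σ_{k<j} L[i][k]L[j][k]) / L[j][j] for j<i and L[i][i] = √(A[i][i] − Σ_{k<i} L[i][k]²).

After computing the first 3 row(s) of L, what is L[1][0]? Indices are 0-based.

Step 1: L[0][0] = √(9) = 3.
  L[1][0] = (9) / L[0][0] = 3.
Step 2: L[1][1] = √(4) = 2.
  L[2][0] = (-9) / L[0][0] = -3.
  L[2][1] = (-2) / L[1][1] = -1.
Step 3: L[2][2] = √(1) = 1.

L[1][0] = 3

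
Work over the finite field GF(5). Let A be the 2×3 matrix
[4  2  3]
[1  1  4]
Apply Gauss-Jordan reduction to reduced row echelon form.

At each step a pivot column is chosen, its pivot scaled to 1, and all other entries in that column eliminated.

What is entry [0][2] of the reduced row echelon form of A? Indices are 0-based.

step 1: normalize row 0 (÷4) = (1, 3, 2)
  row 1: subtract 1×row0 = (0, 3, 2)
step 2: normalize row 1 (÷3) = (0, 1, 4)
  row 0: subtract 3×row1 = (1, 0, 0)

M[0][2] = 0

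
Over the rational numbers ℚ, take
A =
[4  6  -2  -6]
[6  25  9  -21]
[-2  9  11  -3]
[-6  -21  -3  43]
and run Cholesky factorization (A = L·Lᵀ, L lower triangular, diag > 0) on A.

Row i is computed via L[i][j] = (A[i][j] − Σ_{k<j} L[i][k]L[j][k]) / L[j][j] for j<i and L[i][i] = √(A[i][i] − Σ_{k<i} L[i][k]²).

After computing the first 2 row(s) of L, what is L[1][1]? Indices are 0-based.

Step 1: L[0][0] = √(4) = 2.
  L[1][0] = (6) / L[0][0] = 3.
Step 2: L[1][1] = √(16) = 4.

L[1][1] = 4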